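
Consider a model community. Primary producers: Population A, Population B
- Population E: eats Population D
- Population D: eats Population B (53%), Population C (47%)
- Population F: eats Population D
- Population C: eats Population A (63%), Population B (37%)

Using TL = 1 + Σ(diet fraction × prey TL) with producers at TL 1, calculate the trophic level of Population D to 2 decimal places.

Population C: 1 + (0.63×1 + 0.37×1) = 2
Population D: 1 + (0.53×1 + 0.47×2) = 2.47
Population E: 1 + 2.47 = 3.47
Population F: 1 + 2.47 = 3.47

2.47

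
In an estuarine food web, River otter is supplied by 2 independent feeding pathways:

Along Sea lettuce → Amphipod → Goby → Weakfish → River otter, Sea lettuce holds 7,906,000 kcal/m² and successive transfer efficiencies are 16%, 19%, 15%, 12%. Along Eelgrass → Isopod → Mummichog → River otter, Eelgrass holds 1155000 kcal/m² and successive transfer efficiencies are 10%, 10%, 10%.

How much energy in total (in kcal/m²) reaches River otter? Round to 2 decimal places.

Via Sea lettuce: 7906000 × 0.16 × 0.19 × 0.15 × 0.12 = 4326.1632 kcal/m²
Via Eelgrass: 1155000 × 0.1 × 0.1 × 0.1 = 1155 kcal/m²
Total at River otter: 4326.1632 + 1155 = 5481.1632 kcal/m²

5481.16 kcal/m²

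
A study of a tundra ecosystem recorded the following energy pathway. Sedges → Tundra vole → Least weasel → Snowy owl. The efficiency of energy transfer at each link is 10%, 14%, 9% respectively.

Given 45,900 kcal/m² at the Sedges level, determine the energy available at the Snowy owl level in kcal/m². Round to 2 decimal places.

Tundra vole: 45900 × 0.1 = 4590 kcal/m²
Least weasel: 4590 × 0.14 = 642.6 kcal/m²
Snowy owl: 642.6 × 0.09 = 57.834 kcal/m²

57.83 kcal/m²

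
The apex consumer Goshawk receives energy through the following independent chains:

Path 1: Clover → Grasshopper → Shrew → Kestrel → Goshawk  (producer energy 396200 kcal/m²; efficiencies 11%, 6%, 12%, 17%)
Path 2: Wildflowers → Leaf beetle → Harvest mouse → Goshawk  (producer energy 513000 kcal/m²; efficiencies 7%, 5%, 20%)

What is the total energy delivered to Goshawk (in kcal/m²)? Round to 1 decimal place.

Path 1: 396200 × 0.11 × 0.06 × 0.12 × 0.17 = 53.344368 kcal/m²
Path 2: 513000 × 0.07 × 0.05 × 0.2 = 359.1 kcal/m²
Total at Goshawk: 53.344368 + 359.1 = 412.444368 kcal/m²

412.4 kcal/m²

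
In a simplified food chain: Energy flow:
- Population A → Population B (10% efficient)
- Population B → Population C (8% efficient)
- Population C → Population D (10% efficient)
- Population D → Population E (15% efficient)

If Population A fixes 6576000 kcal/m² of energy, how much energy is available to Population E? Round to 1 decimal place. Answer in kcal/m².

Population B: 6576000 × 0.1 = 657600 kcal/m²
Population C: 657600 × 0.08 = 52608 kcal/m²
Population D: 52608 × 0.1 = 5260.8 kcal/m²
Population E: 5260.8 × 0.15 = 789.12 kcal/m²

789.1 kcal/m²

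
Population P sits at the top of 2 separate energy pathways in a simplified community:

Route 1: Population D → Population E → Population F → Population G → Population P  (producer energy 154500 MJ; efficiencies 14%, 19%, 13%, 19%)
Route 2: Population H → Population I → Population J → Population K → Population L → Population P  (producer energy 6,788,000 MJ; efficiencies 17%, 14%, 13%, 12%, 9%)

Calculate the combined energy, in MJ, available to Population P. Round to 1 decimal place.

Route 1: 154500 × 0.14 × 0.19 × 0.13 × 0.19 = 101.50959 MJ
Route 2: 6788000 × 0.17 × 0.14 × 0.13 × 0.12 × 0.09 = 226.8223776 MJ
Total at Population P: 101.50959 + 226.8223776 = 328.3319676 MJ

328.3 MJ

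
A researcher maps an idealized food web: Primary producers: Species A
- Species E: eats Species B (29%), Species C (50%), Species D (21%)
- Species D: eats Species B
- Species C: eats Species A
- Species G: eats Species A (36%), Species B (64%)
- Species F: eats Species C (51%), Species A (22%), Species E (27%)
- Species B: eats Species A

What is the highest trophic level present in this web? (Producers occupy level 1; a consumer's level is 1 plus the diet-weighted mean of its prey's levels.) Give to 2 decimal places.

Species B: 1 + 1 = 2
Species C: 1 + 1 = 2
Species D: 1 + 2 = 3
Species E: 1 + (0.29×2 + 0.5×2 + 0.21×3) = 3.21
Species F: 1 + (0.51×2 + 0.22×1 + 0.27×3.21) = 3.1067
Species G: 1 + (0.36×1 + 0.64×2) = 2.64

3.21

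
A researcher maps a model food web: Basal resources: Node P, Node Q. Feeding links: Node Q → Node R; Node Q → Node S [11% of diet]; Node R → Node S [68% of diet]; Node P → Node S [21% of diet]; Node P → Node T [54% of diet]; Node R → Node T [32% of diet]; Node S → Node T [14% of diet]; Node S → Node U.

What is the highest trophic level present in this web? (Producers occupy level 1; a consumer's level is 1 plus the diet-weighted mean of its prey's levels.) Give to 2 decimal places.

3.68

Node R: 1 + 1 = 2
Node S: 1 + (0.11×1 + 0.68×2 + 0.21×1) = 2.68
Node T: 1 + (0.54×1 + 0.32×2 + 0.14×2.68) = 2.5552
Node U: 1 + 2.68 = 3.68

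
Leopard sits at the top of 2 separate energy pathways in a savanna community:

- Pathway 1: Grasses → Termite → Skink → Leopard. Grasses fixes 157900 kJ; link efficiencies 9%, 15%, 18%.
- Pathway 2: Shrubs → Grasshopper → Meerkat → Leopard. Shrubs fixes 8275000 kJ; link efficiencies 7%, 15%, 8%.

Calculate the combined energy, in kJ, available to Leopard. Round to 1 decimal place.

7334.7 kJ

Pathway 1: 157900 × 0.09 × 0.15 × 0.18 = 383.697 kJ
Pathway 2: 8275000 × 0.07 × 0.15 × 0.08 = 6951 kJ
Total at Leopard: 383.697 + 6951 = 7334.697 kJ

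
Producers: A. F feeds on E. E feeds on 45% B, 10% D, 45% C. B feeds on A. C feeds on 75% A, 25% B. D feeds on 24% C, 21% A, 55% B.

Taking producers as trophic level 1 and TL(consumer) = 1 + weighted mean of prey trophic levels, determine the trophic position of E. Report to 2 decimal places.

B: 1 + 1 = 2
C: 1 + (0.75×1 + 0.25×2) = 2.25
D: 1 + (0.24×2.25 + 0.21×1 + 0.55×2) = 2.85
E: 1 + (0.45×2 + 0.1×2.85 + 0.45×2.25) = 3.1975
F: 1 + 3.1975 = 4.1975

3.20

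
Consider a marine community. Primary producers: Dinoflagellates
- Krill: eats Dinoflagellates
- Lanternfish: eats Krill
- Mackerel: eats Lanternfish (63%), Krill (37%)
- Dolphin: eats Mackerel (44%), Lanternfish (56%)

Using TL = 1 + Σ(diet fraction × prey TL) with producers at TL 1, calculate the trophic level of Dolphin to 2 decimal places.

Krill: 1 + 1 = 2
Lanternfish: 1 + 2 = 3
Mackerel: 1 + (0.63×3 + 0.37×2) = 3.63
Dolphin: 1 + (0.44×3.63 + 0.56×3) = 4.2772

4.28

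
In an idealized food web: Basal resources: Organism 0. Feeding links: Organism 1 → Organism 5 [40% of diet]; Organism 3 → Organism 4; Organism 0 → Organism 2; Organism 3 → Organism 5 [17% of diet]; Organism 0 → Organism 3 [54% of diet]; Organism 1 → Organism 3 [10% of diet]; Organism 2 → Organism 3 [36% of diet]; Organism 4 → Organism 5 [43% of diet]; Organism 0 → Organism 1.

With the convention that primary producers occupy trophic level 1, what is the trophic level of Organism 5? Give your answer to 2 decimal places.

Organism 1: 1 + 1 = 2
Organism 2: 1 + 1 = 2
Organism 3: 1 + (0.54×1 + 0.1×2 + 0.36×2) = 2.46
Organism 4: 1 + 2.46 = 3.46
Organism 5: 1 + (0.43×3.46 + 0.4×2 + 0.17×2.46) = 3.706

3.71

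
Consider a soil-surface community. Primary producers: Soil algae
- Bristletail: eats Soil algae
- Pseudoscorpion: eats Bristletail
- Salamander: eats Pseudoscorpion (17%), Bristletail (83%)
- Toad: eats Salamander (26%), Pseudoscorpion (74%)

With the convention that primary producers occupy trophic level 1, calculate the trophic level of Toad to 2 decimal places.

4.04

Bristletail: 1 + 1 = 2
Pseudoscorpion: 1 + 2 = 3
Salamander: 1 + (0.17×3 + 0.83×2) = 3.17
Toad: 1 + (0.26×3.17 + 0.74×3) = 4.0442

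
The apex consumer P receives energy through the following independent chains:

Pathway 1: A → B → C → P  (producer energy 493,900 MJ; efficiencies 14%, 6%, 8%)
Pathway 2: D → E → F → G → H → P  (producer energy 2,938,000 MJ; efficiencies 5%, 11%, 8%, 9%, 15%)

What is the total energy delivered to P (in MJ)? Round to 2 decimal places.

349.35 MJ

Pathway 1: 493900 × 0.14 × 0.06 × 0.08 = 331.9008 MJ
Pathway 2: 2938000 × 0.05 × 0.11 × 0.08 × 0.09 × 0.15 = 17.45172 MJ
Total at P: 331.9008 + 17.45172 = 349.35252 MJ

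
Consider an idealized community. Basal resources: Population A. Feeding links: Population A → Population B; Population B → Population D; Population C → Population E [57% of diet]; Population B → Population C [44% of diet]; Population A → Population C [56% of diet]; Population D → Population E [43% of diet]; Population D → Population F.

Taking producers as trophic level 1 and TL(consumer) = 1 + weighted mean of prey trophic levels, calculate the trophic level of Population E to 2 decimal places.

3.68

Population B: 1 + 1 = 2
Population C: 1 + (0.56×1 + 0.44×2) = 2.44
Population D: 1 + 2 = 3
Population E: 1 + (0.57×2.44 + 0.43×3) = 3.6808
Population F: 1 + 3 = 4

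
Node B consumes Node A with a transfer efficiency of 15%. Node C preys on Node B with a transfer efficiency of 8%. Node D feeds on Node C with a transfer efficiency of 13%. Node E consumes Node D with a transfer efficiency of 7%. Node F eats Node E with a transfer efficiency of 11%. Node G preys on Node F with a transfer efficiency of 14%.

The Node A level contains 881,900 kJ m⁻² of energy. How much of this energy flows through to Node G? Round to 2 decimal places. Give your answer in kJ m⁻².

Node B: 881900 × 0.15 = 132285 kJ m⁻²
Node C: 132285 × 0.08 = 10582.8 kJ m⁻²
Node D: 10582.8 × 0.13 = 1375.764 kJ m⁻²
Node E: 1375.764 × 0.07 = 96.30348 kJ m⁻²
Node F: 96.30348 × 0.11 = 10.5933828 kJ m⁻²
Node G: 10.5933828 × 0.14 = 1.483073592 kJ m⁻²

1.48 kJ m⁻²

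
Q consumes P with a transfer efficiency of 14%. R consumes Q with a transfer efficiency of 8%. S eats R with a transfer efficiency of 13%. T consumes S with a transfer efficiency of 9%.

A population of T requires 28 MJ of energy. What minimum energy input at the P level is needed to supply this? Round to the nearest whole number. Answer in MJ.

Cumulative transfer efficiency: 0.14 × 0.08 × 0.13 × 0.09 = 0.00013104
P energy = 28 / 0.00013104 = 213675 MJ

213675 MJ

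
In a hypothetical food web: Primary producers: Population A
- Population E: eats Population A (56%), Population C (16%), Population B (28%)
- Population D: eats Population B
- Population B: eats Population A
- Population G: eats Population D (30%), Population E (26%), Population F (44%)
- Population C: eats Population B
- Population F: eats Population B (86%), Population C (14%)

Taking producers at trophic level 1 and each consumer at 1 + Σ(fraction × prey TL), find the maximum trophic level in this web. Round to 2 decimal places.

3.96

Population B: 1 + 1 = 2
Population C: 1 + 2 = 3
Population D: 1 + 2 = 3
Population E: 1 + (0.56×1 + 0.16×3 + 0.28×2) = 2.6
Population F: 1 + (0.86×2 + 0.14×3) = 3.14
Population G: 1 + (0.3×3 + 0.26×2.6 + 0.44×3.14) = 3.9576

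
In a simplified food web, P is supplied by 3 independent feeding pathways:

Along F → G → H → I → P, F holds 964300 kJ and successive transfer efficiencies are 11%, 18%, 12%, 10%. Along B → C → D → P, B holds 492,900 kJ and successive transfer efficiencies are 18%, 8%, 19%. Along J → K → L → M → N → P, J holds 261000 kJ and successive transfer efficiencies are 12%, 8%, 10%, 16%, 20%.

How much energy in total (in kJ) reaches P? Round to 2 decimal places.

Via F: 964300 × 0.11 × 0.18 × 0.12 × 0.1 = 229.11768 kJ
Via B: 492900 × 0.18 × 0.08 × 0.19 = 1348.5744 kJ
Via J: 261000 × 0.12 × 0.08 × 0.1 × 0.16 × 0.2 = 8.01792 kJ
Total at P: 229.11768 + 1348.5744 + 8.01792 = 1585.71 kJ

1585.71 kJ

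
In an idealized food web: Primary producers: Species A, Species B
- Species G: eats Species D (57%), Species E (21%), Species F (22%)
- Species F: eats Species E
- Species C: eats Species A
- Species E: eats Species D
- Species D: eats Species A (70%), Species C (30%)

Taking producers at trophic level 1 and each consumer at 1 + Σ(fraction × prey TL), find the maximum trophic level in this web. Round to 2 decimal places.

Species C: 1 + 1 = 2
Species D: 1 + (0.7×1 + 0.3×2) = 2.3
Species E: 1 + 2.3 = 3.3
Species F: 1 + 3.3 = 4.3
Species G: 1 + (0.57×2.3 + 0.21×3.3 + 0.22×4.3) = 3.95

4.30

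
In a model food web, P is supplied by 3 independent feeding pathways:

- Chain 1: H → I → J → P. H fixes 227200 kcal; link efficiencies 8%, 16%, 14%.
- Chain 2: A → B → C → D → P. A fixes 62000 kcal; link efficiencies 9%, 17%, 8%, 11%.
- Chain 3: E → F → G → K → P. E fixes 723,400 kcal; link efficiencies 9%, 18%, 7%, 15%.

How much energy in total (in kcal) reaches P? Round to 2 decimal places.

Chain 1: 227200 × 0.08 × 0.16 × 0.14 = 407.1424 kcal
Chain 2: 62000 × 0.09 × 0.17 × 0.08 × 0.11 = 8.34768 kcal
Chain 3: 723400 × 0.09 × 0.18 × 0.07 × 0.15 = 123.05034 kcal
Total at P: 407.1424 + 8.34768 + 123.05034 = 538.54042 kcal

538.54 kcal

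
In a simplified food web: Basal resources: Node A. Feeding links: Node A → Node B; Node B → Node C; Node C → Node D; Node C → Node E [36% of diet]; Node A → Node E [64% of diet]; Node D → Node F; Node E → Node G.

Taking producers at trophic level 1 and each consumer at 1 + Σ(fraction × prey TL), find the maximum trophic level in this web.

Node B: 1 + 1 = 2
Node C: 1 + 2 = 3
Node D: 1 + 3 = 4
Node E: 1 + (0.36×3 + 0.64×1) = 2.72
Node F: 1 + 4 = 5
Node G: 1 + 2.72 = 3.72

5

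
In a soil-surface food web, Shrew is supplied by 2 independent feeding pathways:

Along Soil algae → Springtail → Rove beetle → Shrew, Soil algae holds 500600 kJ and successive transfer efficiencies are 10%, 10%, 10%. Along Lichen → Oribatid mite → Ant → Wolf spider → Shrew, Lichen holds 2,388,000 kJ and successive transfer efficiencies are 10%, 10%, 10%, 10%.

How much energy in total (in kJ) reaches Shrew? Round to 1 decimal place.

Via Soil algae: 500600 × 0.1 × 0.1 × 0.1 = 500.6 kJ
Via Lichen: 2388000 × 0.1 × 0.1 × 0.1 × 0.1 = 238.8 kJ
Total at Shrew: 500.6 + 238.8 = 739.4 kJ

739.4 kJ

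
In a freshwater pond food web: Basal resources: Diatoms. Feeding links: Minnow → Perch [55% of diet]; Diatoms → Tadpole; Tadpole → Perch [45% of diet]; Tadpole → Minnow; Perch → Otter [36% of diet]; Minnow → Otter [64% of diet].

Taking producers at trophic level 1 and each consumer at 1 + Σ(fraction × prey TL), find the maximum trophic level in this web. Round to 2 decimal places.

4.20

Tadpole: 1 + 1 = 2
Minnow: 1 + 2 = 3
Perch: 1 + (0.45×2 + 0.55×3) = 3.55
Otter: 1 + (0.64×3 + 0.36×3.55) = 4.198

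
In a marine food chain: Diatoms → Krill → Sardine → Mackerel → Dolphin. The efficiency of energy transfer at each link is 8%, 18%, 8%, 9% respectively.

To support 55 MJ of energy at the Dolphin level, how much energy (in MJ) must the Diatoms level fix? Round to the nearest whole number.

530478 MJ

Cumulative transfer efficiency: 0.08 × 0.18 × 0.08 × 0.09 = 0.00010368
Diatoms energy = 55 / 0.00010368 = 530478 MJ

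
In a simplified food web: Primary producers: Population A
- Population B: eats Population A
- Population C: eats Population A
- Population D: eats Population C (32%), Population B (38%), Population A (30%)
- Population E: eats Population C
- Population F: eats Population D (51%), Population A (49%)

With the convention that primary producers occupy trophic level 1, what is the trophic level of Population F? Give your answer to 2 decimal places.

2.87

Population B: 1 + 1 = 2
Population C: 1 + 1 = 2
Population D: 1 + (0.32×2 + 0.38×2 + 0.3×1) = 2.7
Population E: 1 + 2 = 3
Population F: 1 + (0.51×2.7 + 0.49×1) = 2.867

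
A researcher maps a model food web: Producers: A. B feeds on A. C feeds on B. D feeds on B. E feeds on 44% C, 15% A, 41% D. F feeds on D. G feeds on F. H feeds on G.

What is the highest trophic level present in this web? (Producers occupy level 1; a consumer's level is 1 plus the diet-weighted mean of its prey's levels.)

B: 1 + 1 = 2
C: 1 + 2 = 3
D: 1 + 2 = 3
E: 1 + (0.44×3 + 0.15×1 + 0.41×3) = 3.7
F: 1 + 3 = 4
G: 1 + 4 = 5
H: 1 + 5 = 6

6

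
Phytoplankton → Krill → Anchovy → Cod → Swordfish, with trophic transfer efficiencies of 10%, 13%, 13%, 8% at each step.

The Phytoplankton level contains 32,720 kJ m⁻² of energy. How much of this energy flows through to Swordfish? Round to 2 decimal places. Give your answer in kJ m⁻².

4.42 kJ m⁻²

Krill: 32720 × 0.1 = 3272 kJ m⁻²
Anchovy: 3272 × 0.13 = 425.36 kJ m⁻²
Cod: 425.36 × 0.13 = 55.2968 kJ m⁻²
Swordfish: 55.2968 × 0.08 = 4.423744 kJ m⁻²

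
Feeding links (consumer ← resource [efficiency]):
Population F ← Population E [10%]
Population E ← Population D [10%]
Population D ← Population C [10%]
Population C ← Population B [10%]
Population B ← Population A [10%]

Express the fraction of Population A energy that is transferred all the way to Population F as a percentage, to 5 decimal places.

0.00100%

Product of link efficiencies: 0.1 × 0.1 × 0.1 × 0.1 × 0.1 = 0.00001
As a percentage: 0.00001 × 100 = 0.00100%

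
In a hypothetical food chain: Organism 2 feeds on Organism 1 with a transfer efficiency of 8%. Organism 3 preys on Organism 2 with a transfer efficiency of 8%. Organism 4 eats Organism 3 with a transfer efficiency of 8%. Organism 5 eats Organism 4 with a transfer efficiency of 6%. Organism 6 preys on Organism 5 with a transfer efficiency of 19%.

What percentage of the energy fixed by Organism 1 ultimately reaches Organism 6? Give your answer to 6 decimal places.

0.000584%

Product of link efficiencies: 0.08 × 0.08 × 0.08 × 0.06 × 0.19 = 0.0000058368
As a percentage: 0.0000058368 × 100 = 0.000584%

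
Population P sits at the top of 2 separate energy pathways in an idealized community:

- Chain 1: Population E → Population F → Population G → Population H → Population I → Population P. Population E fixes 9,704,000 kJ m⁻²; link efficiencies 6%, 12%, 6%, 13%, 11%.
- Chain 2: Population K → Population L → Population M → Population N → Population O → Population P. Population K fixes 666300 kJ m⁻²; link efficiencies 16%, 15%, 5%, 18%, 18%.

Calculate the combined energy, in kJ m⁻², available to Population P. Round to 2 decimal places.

85.85 kJ m⁻²

Chain 1: 9704000 × 0.06 × 0.12 × 0.06 × 0.13 × 0.11 = 59.9474304 kJ m⁻²
Chain 2: 666300 × 0.16 × 0.15 × 0.05 × 0.18 × 0.18 = 25.905744 kJ m⁻²
Total at Population P: 59.9474304 + 25.905744 = 85.8531744 kJ m⁻²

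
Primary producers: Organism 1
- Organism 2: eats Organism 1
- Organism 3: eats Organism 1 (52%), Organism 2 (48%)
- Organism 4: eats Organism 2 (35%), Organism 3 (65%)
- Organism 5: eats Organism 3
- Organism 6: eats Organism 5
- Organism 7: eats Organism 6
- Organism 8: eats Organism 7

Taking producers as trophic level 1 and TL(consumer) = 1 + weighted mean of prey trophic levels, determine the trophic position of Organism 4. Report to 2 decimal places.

3.31

Organism 2: 1 + 1 = 2
Organism 3: 1 + (0.52×1 + 0.48×2) = 2.48
Organism 4: 1 + (0.35×2 + 0.65×2.48) = 3.312
Organism 5: 1 + 2.48 = 3.48
Organism 6: 1 + 3.48 = 4.48
Organism 7: 1 + 4.48 = 5.48
Organism 8: 1 + 5.48 = 6.48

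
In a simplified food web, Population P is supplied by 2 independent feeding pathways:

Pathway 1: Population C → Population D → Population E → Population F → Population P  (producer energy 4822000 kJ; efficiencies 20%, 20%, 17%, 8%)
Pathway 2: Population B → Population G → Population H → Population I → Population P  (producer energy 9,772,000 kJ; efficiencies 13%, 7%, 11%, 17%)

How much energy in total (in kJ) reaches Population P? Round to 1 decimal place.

4286.1 kJ

Pathway 1: 4822000 × 0.2 × 0.2 × 0.17 × 0.08 = 2623.168 kJ
Pathway 2: 9772000 × 0.13 × 0.07 × 0.11 × 0.17 = 1662.90124 kJ
Total at Population P: 2623.168 + 1662.90124 = 4286.06924 kJ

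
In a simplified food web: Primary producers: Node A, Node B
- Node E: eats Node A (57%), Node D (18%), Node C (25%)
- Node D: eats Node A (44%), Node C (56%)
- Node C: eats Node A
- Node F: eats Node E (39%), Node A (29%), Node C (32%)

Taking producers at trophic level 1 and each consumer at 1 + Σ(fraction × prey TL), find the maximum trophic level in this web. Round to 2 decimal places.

Node C: 1 + 1 = 2
Node D: 1 + (0.44×1 + 0.56×2) = 2.56
Node E: 1 + (0.57×1 + 0.18×2.56 + 0.25×2) = 2.5308
Node F: 1 + (0.39×2.5308 + 0.29×1 + 0.32×2) = 2.917012

2.92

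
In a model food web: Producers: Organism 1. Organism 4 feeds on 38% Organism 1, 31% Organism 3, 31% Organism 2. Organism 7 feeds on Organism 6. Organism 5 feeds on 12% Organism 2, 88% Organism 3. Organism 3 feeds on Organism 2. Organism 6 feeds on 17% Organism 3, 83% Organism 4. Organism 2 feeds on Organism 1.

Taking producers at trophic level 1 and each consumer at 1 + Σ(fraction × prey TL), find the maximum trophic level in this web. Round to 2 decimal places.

4.94

Organism 2: 1 + 1 = 2
Organism 3: 1 + 2 = 3
Organism 4: 1 + (0.38×1 + 0.31×3 + 0.31×2) = 2.93
Organism 5: 1 + (0.12×2 + 0.88×3) = 3.88
Organism 6: 1 + (0.17×3 + 0.83×2.93) = 3.9419
Organism 7: 1 + 3.9419 = 4.9419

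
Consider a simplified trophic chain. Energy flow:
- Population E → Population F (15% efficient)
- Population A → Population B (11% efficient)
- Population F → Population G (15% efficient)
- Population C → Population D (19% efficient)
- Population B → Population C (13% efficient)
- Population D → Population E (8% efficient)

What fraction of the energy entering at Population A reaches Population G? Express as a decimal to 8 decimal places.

0.00000489

Product of link efficiencies: 0.11 × 0.13 × 0.19 × 0.08 × 0.15 × 0.15 = 0.0000048906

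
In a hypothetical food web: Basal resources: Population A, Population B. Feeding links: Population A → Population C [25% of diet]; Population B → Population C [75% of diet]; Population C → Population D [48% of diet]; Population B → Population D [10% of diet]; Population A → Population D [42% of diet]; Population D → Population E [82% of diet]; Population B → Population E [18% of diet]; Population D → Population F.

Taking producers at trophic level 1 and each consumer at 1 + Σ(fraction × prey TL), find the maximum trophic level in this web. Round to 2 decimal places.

Population C: 1 + (0.25×1 + 0.75×1) = 2
Population D: 1 + (0.48×2 + 0.1×1 + 0.42×1) = 2.48
Population E: 1 + (0.82×2.48 + 0.18×1) = 3.2136
Population F: 1 + 2.48 = 3.48

3.48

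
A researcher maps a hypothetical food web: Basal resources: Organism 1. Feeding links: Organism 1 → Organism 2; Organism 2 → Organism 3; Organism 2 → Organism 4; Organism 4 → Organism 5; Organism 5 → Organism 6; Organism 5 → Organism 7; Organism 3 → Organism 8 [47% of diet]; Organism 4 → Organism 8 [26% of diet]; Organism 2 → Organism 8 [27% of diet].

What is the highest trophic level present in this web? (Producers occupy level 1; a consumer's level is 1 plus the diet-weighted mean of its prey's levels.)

Organism 2: 1 + 1 = 2
Organism 3: 1 + 2 = 3
Organism 4: 1 + 2 = 3
Organism 5: 1 + 3 = 4
Organism 6: 1 + 4 = 5
Organism 7: 1 + 4 = 5
Organism 8: 1 + (0.47×3 + 0.26×3 + 0.27×2) = 3.73

5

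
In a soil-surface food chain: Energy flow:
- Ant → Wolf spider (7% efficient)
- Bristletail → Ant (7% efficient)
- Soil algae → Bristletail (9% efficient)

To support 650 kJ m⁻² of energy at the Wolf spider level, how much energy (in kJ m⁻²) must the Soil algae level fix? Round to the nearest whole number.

Cumulative transfer efficiency: 0.09 × 0.07 × 0.07 = 0.000441
Soil algae energy = 650 / 0.000441 = 1473923 kJ m⁻²

1473923 kJ m⁻²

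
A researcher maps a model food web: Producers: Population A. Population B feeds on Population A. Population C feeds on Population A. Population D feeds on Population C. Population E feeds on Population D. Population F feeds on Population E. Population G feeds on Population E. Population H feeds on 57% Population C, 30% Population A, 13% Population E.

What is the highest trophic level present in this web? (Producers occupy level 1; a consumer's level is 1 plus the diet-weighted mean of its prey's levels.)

5

Population B: 1 + 1 = 2
Population C: 1 + 1 = 2
Population D: 1 + 2 = 3
Population E: 1 + 3 = 4
Population F: 1 + 4 = 5
Population G: 1 + 4 = 5
Population H: 1 + (0.57×2 + 0.3×1 + 0.13×4) = 2.96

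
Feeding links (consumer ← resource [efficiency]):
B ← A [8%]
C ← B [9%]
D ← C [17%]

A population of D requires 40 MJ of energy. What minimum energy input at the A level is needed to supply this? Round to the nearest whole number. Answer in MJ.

32680 MJ

Cumulative transfer efficiency: 0.08 × 0.09 × 0.17 = 0.001224
A energy = 40 / 0.001224 = 32680 MJ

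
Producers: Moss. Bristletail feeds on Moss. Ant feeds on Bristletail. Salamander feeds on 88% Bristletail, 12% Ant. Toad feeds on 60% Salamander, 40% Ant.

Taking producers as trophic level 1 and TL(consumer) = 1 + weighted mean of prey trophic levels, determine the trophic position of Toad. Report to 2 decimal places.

4.07

Bristletail: 1 + 1 = 2
Ant: 1 + 2 = 3
Salamander: 1 + (0.88×2 + 0.12×3) = 3.12
Toad: 1 + (0.6×3.12 + 0.4×3) = 4.072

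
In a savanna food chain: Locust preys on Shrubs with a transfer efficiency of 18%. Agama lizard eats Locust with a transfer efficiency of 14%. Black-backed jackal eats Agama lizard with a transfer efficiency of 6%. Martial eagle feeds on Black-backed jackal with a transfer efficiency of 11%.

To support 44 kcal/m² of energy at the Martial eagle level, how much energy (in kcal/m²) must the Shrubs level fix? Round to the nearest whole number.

Cumulative transfer efficiency: 0.18 × 0.14 × 0.06 × 0.11 = 0.00016632
Shrubs energy = 44 / 0.00016632 = 264550 kcal/m²

264550 kcal/m²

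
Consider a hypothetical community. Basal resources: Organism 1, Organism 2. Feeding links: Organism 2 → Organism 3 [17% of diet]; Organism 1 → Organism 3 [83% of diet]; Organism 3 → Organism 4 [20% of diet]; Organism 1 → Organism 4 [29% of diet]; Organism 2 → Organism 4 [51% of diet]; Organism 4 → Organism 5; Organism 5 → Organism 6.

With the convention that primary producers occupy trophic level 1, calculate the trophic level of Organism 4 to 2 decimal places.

Organism 3: 1 + (0.17×1 + 0.83×1) = 2
Organism 4: 1 + (0.2×2 + 0.29×1 + 0.51×1) = 2.2
Organism 5: 1 + 2.2 = 3.2
Organism 6: 1 + 3.2 = 4.2

2.20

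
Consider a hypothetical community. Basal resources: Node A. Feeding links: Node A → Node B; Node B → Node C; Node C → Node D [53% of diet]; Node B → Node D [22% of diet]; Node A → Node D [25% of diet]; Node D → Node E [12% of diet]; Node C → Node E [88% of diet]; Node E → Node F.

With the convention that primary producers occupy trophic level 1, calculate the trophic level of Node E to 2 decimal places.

4.03

Node B: 1 + 1 = 2
Node C: 1 + 2 = 3
Node D: 1 + (0.53×3 + 0.22×2 + 0.25×1) = 3.28
Node E: 1 + (0.12×3.28 + 0.88×3) = 4.0336
Node F: 1 + 4.0336 = 5.0336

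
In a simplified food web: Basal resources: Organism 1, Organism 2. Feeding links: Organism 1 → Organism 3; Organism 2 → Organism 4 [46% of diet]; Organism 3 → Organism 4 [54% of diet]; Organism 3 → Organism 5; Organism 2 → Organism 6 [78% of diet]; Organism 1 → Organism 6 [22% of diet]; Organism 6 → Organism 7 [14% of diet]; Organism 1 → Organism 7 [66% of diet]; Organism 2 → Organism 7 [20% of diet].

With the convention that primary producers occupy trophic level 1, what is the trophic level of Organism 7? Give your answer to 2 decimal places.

Organism 3: 1 + 1 = 2
Organism 4: 1 + (0.46×1 + 0.54×2) = 2.54
Organism 5: 1 + 2 = 3
Organism 6: 1 + (0.78×1 + 0.22×1) = 2
Organism 7: 1 + (0.14×2 + 0.66×1 + 0.2×1) = 2.14

2.14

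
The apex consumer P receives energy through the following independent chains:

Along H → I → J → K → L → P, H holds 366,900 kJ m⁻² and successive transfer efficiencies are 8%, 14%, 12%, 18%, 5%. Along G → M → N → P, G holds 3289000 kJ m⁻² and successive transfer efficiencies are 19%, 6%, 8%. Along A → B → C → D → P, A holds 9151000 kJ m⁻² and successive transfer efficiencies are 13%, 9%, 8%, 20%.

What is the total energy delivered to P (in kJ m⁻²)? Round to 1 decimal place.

Via H: 366900 × 0.08 × 0.14 × 0.12 × 0.18 × 0.05 = 4.4380224 kJ m⁻²
Via G: 3289000 × 0.19 × 0.06 × 0.08 = 2999.568 kJ m⁻²
Via A: 9151000 × 0.13 × 0.09 × 0.08 × 0.2 = 1713.0672 kJ m⁻²
Total at P: 4.4380224 + 2999.568 + 1713.0672 = 4717.0732224 kJ m⁻²

4717.1 kJ m⁻²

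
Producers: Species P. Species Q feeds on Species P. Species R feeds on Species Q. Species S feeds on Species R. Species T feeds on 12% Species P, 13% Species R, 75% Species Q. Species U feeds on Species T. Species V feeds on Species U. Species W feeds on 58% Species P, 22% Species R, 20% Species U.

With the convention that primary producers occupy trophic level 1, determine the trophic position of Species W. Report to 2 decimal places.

Species Q: 1 + 1 = 2
Species R: 1 + 2 = 3
Species S: 1 + 3 = 4
Species T: 1 + (0.12×1 + 0.13×3 + 0.75×2) = 3.01
Species U: 1 + 3.01 = 4.01
Species V: 1 + 4.01 = 5.01
Species W: 1 + (0.58×1 + 0.22×3 + 0.2×4.01) = 3.042

3.04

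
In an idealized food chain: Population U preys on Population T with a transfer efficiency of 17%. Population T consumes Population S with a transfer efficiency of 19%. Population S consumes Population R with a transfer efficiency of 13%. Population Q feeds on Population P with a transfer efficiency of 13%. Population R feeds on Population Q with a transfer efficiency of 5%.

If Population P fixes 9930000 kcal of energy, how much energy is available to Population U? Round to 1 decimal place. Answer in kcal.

271.0 kcal

Population Q: 9930000 × 0.13 = 1290900 kcal
Population R: 1290900 × 0.05 = 64545 kcal
Population S: 64545 × 0.13 = 8390.85 kcal
Population T: 8390.85 × 0.19 = 1594.2615 kcal
Population U: 1594.2615 × 0.17 = 271.024455 kcal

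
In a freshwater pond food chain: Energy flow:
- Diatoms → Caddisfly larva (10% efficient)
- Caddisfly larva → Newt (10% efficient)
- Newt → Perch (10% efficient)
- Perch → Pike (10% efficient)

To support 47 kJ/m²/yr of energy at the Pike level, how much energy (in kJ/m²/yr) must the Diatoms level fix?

Cumulative transfer efficiency: 0.1 × 0.1 × 0.1 × 0.1 = 0.0001
Diatoms energy = 47 / 0.0001 = 470000 kJ/m²/yr

470000 kJ/m²/yr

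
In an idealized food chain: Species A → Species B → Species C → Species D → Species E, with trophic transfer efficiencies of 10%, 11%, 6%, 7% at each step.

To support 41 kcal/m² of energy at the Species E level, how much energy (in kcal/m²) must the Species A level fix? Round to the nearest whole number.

Cumulative transfer efficiency: 0.1 × 0.11 × 0.06 × 0.07 = 0.0000462
Species A energy = 41 / 0.0000462 = 887446 kcal/m²

887446 kcal/m²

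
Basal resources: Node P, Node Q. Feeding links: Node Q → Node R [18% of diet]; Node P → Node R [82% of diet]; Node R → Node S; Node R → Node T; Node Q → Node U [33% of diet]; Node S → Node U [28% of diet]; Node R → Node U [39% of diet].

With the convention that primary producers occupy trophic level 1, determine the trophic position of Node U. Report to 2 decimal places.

Node R: 1 + (0.18×1 + 0.82×1) = 2
Node S: 1 + 2 = 3
Node T: 1 + 2 = 3
Node U: 1 + (0.33×1 + 0.28×3 + 0.39×2) = 2.95

2.95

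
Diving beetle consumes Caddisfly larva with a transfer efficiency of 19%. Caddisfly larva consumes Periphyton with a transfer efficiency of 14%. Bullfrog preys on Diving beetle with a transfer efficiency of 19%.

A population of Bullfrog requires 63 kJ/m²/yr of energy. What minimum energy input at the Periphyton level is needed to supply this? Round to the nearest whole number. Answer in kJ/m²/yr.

12465 kJ/m²/yr

Cumulative transfer efficiency: 0.14 × 0.19 × 0.19 = 0.005054
Periphyton energy = 63 / 0.005054 = 12465 kJ/m²/yr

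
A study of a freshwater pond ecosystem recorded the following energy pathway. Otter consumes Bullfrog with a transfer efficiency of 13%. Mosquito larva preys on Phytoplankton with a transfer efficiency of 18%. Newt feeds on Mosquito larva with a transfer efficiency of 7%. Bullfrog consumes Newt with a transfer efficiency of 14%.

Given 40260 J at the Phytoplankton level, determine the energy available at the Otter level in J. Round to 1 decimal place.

9.2 J

Mosquito larva: 40260 × 0.18 = 7246.8 J
Newt: 7246.8 × 0.07 = 507.276 J
Bullfrog: 507.276 × 0.14 = 71.01864 J
Otter: 71.01864 × 0.13 = 9.2324232 J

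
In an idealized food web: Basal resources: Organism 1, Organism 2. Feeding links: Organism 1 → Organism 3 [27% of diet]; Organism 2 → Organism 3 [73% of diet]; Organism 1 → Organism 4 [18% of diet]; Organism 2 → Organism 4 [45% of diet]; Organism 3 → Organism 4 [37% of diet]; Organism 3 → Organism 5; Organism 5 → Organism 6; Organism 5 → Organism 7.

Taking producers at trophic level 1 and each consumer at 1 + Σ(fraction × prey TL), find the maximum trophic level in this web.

4

Organism 3: 1 + (0.27×1 + 0.73×1) = 2
Organism 4: 1 + (0.18×1 + 0.45×1 + 0.37×2) = 2.37
Organism 5: 1 + 2 = 3
Organism 6: 1 + 3 = 4
Organism 7: 1 + 3 = 4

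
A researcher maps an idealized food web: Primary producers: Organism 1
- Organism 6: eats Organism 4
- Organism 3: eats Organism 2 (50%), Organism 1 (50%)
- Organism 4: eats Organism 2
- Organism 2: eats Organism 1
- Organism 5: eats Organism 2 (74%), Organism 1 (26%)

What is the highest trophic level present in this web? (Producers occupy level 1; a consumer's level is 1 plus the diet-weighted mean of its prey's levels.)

Organism 2: 1 + 1 = 2
Organism 3: 1 + (0.5×2 + 0.5×1) = 2.5
Organism 4: 1 + 2 = 3
Organism 5: 1 + (0.74×2 + 0.26×1) = 2.74
Organism 6: 1 + 3 = 4

4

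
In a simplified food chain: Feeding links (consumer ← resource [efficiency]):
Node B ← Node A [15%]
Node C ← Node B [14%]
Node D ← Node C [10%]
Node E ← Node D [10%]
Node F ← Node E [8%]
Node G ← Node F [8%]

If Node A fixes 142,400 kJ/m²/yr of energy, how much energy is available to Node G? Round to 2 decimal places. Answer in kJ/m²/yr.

0.19 kJ/m²/yr

Node B: 142400 × 0.15 = 21360 kJ/m²/yr
Node C: 21360 × 0.14 = 2990.4 kJ/m²/yr
Node D: 2990.4 × 0.1 = 299.04 kJ/m²/yr
Node E: 299.04 × 0.1 = 29.904 kJ/m²/yr
Node F: 29.904 × 0.08 = 2.39232 kJ/m²/yr
Node G: 2.39232 × 0.08 = 0.1913856 kJ/m²/yr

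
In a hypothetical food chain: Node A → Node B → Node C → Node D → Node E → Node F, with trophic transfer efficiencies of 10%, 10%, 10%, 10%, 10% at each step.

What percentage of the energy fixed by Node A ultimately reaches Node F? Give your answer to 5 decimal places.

0.00100%

Product of link efficiencies: 0.1 × 0.1 × 0.1 × 0.1 × 0.1 = 0.00001
As a percentage: 0.00001 × 100 = 0.00100%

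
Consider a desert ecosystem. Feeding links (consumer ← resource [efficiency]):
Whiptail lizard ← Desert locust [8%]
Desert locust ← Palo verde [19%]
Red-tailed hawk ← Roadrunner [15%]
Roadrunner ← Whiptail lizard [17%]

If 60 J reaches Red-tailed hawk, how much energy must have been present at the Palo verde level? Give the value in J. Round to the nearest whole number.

154799 J

Cumulative transfer efficiency: 0.19 × 0.08 × 0.17 × 0.15 = 0.0003876
Palo verde energy = 60 / 0.0003876 = 154799 J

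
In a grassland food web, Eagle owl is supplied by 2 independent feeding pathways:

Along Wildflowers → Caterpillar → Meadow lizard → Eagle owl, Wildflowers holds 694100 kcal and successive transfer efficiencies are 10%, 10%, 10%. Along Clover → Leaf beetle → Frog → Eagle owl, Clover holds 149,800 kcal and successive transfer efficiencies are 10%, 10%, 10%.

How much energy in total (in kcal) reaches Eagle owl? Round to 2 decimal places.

843.90 kcal

Via Wildflowers: 694100 × 0.1 × 0.1 × 0.1 = 694.1 kcal
Via Clover: 149800 × 0.1 × 0.1 × 0.1 = 149.8 kcal
Total at Eagle owl: 694.1 + 149.8 = 843.9 kcal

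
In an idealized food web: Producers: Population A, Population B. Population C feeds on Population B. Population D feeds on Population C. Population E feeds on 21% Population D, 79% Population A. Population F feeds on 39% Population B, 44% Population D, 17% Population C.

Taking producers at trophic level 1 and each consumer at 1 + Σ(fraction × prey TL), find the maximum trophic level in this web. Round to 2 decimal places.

3.05

Population C: 1 + 1 = 2
Population D: 1 + 2 = 3
Population E: 1 + (0.21×3 + 0.79×1) = 2.42
Population F: 1 + (0.39×1 + 0.44×3 + 0.17×2) = 3.05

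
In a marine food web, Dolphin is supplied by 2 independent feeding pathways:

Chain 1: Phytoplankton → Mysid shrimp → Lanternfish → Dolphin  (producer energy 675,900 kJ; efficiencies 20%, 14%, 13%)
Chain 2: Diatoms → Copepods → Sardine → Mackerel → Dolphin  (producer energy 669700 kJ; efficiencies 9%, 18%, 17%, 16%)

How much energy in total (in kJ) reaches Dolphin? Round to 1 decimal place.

2755.4 kJ

Chain 1: 675900 × 0.2 × 0.14 × 0.13 = 2460.276 kJ
Chain 2: 669700 × 0.09 × 0.18 × 0.17 × 0.16 = 295.096608 kJ
Total at Dolphin: 2460.276 + 295.096608 = 2755.372608 kJ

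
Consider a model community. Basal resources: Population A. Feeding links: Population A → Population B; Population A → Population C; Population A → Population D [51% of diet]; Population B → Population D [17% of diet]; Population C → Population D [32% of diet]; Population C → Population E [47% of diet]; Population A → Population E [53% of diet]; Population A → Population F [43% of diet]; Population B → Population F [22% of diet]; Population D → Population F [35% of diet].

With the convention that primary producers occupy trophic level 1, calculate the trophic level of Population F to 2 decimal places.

2.74

Population B: 1 + 1 = 2
Population C: 1 + 1 = 2
Population D: 1 + (0.51×1 + 0.17×2 + 0.32×2) = 2.49
Population E: 1 + (0.47×2 + 0.53×1) = 2.47
Population F: 1 + (0.43×1 + 0.22×2 + 0.35×2.49) = 2.7415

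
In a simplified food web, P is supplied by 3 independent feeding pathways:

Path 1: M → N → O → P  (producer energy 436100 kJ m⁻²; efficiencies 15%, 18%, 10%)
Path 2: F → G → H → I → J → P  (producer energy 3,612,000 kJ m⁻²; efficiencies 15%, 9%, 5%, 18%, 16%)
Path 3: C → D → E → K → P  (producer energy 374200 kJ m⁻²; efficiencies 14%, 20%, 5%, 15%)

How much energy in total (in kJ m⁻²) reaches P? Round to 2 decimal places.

1326.27 kJ m⁻²

Path 1: 436100 × 0.15 × 0.18 × 0.1 = 1177.47 kJ m⁻²
Path 2: 3612000 × 0.15 × 0.09 × 0.05 × 0.18 × 0.16 = 70.21728 kJ m⁻²
Path 3: 374200 × 0.14 × 0.2 × 0.05 × 0.15 = 78.582 kJ m⁻²
Total at P: 1177.47 + 70.21728 + 78.582 = 1326.26928 kJ m⁻²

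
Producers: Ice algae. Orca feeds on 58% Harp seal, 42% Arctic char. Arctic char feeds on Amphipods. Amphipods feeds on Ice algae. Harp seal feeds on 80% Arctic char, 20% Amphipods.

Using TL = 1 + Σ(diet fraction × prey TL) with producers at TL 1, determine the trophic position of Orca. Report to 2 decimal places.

Amphipods: 1 + 1 = 2
Arctic char: 1 + 2 = 3
Harp seal: 1 + (0.8×3 + 0.2×2) = 3.8
Orca: 1 + (0.58×3.8 + 0.42×3) = 4.464

4.46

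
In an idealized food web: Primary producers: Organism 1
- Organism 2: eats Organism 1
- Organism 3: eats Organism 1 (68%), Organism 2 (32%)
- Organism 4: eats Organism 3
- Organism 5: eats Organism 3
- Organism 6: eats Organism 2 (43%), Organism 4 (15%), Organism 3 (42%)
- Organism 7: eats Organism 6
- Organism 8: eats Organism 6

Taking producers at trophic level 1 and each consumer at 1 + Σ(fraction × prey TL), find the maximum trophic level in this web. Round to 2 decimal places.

4.33

Organism 2: 1 + 1 = 2
Organism 3: 1 + (0.68×1 + 0.32×2) = 2.32
Organism 4: 1 + 2.32 = 3.32
Organism 5: 1 + 2.32 = 3.32
Organism 6: 1 + (0.43×2 + 0.15×3.32 + 0.42×2.32) = 3.3324
Organism 7: 1 + 3.3324 = 4.3324
Organism 8: 1 + 3.3324 = 4.3324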